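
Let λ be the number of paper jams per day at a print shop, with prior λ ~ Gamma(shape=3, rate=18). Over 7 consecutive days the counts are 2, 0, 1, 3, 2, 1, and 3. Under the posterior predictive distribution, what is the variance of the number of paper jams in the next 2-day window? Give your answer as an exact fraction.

162/125

Total count: 2 + 0 + 1 + 3 + 2 + 1 + 3 = 12.
Total exposure: 7 days.
Conjugate update: add total count to the shape and total exposure to the rate, giving Gamma(15, 25).
The posterior predictive for a window of length T is Negative Binomial with variance T·α'·(β'+T)/β'² = 2·15·27/625 = 162/125.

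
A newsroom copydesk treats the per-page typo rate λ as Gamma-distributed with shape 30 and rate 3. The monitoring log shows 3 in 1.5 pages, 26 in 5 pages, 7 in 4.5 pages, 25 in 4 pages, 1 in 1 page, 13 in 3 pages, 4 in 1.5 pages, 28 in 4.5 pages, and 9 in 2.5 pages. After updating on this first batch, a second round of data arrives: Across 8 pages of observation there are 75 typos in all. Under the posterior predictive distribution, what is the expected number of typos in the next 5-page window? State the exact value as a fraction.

Total count: 3 + 26 + 7 + 25 + 1 + 13 + 4 + 28 + 9 = 116.
Total exposure: 1.5 + 5 + 4.5 + 4 + 1 + 3 + 1.5 + 4.5 + 2.5 = 27.5 pages.
After the first batch: Gamma(30 + 116, 3 + 27.5) = Gamma(146, 61/2).
Total count 75 over total exposure 8 pages.
After the second batch: Gamma(146 + 75, 61/2 + 8) = Gamma(221, 77/2).
Predictive mean over a 5-page window = T·E[λ|data] = 5·221/(77/2) = 2210/77.

2210/77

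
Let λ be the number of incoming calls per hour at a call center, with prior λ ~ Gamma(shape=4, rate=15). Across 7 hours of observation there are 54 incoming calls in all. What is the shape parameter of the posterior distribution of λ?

58

Total count 54 over total exposure 7 hours.
Gamma(α, β) with Poisson data over total exposure Σt gives posterior Gamma(α+Σx, β+Σt) = Gamma(58, 22).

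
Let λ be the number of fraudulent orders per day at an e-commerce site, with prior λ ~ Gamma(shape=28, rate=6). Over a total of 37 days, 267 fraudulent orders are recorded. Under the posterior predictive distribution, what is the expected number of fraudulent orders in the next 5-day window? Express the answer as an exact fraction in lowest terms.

1475/43

Total count 267 over total exposure 37 days.
By Gamma–Poisson conjugacy, the posterior is Gamma(α + Σx, β + Σt) = Gamma(28 + 267, 6 + 37) = Gamma(295, 43).
Predictive mean over a 5-day window = T·E[λ|data] = 5·295/43 = 1475/43.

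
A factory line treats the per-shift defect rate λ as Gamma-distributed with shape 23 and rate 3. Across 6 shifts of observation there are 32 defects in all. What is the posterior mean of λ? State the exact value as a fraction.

55/9

Total count 32 over total exposure 6 shifts.
Conjugate update: add total count to the shape and total exposure to the rate, giving Gamma(55, 9).
Posterior mean = α'/β' = 55/9.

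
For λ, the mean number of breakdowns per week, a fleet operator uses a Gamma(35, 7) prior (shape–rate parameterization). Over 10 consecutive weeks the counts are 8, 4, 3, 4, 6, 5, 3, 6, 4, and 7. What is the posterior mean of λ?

Total count: 8 + 4 + 3 + 4 + 6 + 5 + 3 + 6 + 4 + 7 = 50.
Total exposure: 10 weeks.
Posterior: α' = 35 + 50 = 85, β' = 7 + 10 = 17.
Posterior mean = α'/β' = 85/17 = 5.

5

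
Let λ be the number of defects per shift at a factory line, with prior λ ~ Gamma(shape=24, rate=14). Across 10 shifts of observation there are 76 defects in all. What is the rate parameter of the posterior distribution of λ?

24

Total count 76 over total exposure 10 shifts.
The Gamma prior is conjugate for the Poisson rate, so λ | data ~ Gamma(24+76, 14+10) = Gamma(100, 24).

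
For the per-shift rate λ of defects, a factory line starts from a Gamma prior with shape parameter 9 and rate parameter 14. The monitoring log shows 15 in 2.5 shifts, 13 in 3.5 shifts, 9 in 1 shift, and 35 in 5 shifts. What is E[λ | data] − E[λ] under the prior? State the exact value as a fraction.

225/91

Total count: 15 + 13 + 9 + 35 = 72.
Total exposure: 2.5 + 3.5 + 1 + 5 = 12 shifts.
By Gamma–Poisson conjugacy, the posterior is Gamma(α + Σx, β + Σt) = Gamma(9 + 72, 14 + 12) = Gamma(81, 26).
Posterior mean = 81/26 = 81/26; prior mean = 9/14 = 9/14. Difference = 81/26 − 9/14 = 225/91.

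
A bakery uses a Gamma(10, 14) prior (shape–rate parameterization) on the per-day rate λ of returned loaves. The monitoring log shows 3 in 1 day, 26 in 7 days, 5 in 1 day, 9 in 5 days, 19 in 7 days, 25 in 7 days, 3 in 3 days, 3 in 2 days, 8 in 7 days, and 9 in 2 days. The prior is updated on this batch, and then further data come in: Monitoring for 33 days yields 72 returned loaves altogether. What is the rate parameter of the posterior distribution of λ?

89

Total count: 3 + 26 + 5 + 9 + 19 + 25 + 3 + 3 + 8 + 9 = 110.
Total exposure: 1 + 7 + 1 + 5 + 7 + 7 + 3 + 2 + 7 + 2 = 42 days.
After the first batch: Gamma(10 + 110, 14 + 42) = Gamma(120, 56).
Total count 72 over total exposure 33 days.
After the second batch: Gamma(120 + 72, 56 + 33) = Gamma(192, 89).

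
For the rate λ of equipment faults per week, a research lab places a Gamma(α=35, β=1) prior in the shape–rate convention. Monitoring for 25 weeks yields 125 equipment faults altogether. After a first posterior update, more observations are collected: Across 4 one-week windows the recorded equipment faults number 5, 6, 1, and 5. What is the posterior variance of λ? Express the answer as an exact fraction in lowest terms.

Total count 125 over total exposure 25 weeks.
After the first batch: Gamma(35 + 125, 1 + 25) = Gamma(160, 26).
Total count: 5 + 6 + 1 + 5 = 17.
Total exposure: 4 weeks.
After the second batch: Gamma(160 + 17, 26 + 4) = Gamma(177, 30).
Posterior variance = α'/β'² = 177/900 = 59/300.

59/300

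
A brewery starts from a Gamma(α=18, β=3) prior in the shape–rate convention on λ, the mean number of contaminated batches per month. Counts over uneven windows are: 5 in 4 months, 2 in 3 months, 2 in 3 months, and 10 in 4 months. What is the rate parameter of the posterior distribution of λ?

17

Total count: 5 + 2 + 2 + 10 = 19.
Total exposure: 4 + 3 + 3 + 4 = 14 months.
The Gamma prior is conjugate for the Poisson rate, so λ | data ~ Gamma(18+19, 3+14) = Gamma(37, 17).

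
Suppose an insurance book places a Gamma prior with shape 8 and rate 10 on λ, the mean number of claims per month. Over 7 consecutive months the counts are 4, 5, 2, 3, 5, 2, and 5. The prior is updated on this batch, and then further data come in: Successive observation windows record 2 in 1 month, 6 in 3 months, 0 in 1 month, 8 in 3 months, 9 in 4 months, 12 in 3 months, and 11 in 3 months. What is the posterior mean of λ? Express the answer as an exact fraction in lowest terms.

Total count: 4 + 5 + 2 + 3 + 5 + 2 + 5 = 26.
Total exposure: 7 months.
After the first batch: Gamma(8 + 26, 10 + 7) = Gamma(34, 17).
Total count: 2 + 6 + 0 + 8 + 9 + 12 + 11 = 48.
Total exposure: 1 + 3 + 1 + 3 + 4 + 3 + 3 = 18 months.
After the second batch: Gamma(34 + 48, 17 + 18) = Gamma(82, 35).
Posterior mean = α'/β' = 82/35.

82/35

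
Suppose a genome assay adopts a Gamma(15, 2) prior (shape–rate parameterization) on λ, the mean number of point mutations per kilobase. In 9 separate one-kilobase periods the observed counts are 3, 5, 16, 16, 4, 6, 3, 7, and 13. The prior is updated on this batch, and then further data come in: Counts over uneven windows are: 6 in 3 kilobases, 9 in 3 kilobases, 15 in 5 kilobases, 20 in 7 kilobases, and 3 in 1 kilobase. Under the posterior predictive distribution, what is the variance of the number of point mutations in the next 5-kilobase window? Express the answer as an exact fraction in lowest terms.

Total count: 3 + 5 + 16 + 16 + 4 + 6 + 3 + 7 + 13 = 73.
Total exposure: 9 kilobases.
After the first batch: Gamma(15 + 73, 2 + 9) = Gamma(88, 11).
Total count: 6 + 9 + 15 + 20 + 3 = 53.
Total exposure: 3 + 3 + 5 + 7 + 1 = 19 kilobases.
After the second batch: Gamma(88 + 53, 11 + 19) = Gamma(141, 30).
The posterior predictive for a window of length T is Negative Binomial with variance T·α'·(β'+T)/β'² = 5·141·35/900 = 329/12.

329/12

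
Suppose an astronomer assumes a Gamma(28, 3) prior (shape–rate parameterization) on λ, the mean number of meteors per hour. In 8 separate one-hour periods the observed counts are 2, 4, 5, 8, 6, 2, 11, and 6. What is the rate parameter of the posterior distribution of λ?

11

Total count: 2 + 4 + 5 + 8 + 6 + 2 + 11 + 6 = 44.
Total exposure: 8 hours.
Gamma(α, β) with Poisson data over total exposure Σt gives posterior Gamma(α+Σx, β+Σt) = Gamma(72, 11).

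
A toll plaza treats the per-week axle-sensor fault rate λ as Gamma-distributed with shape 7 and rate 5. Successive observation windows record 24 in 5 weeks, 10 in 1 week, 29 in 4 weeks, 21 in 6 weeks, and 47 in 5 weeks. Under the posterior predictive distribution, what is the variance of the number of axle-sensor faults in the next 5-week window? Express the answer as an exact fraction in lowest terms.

10695/338

Total count: 24 + 10 + 29 + 21 + 47 = 131.
Total exposure: 5 + 1 + 4 + 6 + 5 = 21 weeks.
Gamma(α, β) with Poisson data over total exposure Σt gives posterior Gamma(α+Σx, β+Σt) = Gamma(138, 26).
The posterior predictive for a window of length T is Negative Binomial with variance T·α'·(β'+T)/β'² = 5·138·31/676 = 10695/338.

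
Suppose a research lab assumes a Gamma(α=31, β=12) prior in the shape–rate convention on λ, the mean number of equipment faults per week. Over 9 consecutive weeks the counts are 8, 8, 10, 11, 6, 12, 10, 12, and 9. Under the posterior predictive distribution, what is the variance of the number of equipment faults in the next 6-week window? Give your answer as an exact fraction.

Total count: 8 + 8 + 10 + 11 + 6 + 12 + 10 + 12 + 9 = 86.
Total exposure: 9 weeks.
Posterior: α' = 31 + 86 = 117, β' = 12 + 9 = 21.
The posterior predictive for a window of length T is Negative Binomial with variance T·α'·(β'+T)/β'² = 6·117·27/441 = 2106/49.

2106/49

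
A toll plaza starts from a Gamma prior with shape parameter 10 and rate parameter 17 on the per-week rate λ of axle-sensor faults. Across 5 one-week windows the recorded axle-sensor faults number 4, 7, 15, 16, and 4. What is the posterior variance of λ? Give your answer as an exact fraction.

Total count: 4 + 7 + 15 + 16 + 4 = 46.
Total exposure: 5 weeks.
By Gamma–Poisson conjugacy, the posterior is Gamma(α + Σx, β + Σt) = Gamma(10 + 46, 17 + 5) = Gamma(56, 22).
Posterior variance = α'/β'² = 56/484 = 14/121.

14/121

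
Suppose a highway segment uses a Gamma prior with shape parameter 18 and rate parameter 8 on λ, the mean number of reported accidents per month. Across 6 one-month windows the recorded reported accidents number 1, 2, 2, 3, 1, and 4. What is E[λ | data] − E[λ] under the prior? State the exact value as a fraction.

-1/28

Total count: 1 + 2 + 2 + 3 + 1 + 4 = 13.
Total exposure: 6 months.
The Gamma prior is conjugate for the Poisson rate, so λ | data ~ Gamma(18+13, 8+6) = Gamma(31, 14).
Posterior mean = 31/14 = 31/14; prior mean = 18/8 = 9/4. Difference = 31/14 − 9/4 = -1/28.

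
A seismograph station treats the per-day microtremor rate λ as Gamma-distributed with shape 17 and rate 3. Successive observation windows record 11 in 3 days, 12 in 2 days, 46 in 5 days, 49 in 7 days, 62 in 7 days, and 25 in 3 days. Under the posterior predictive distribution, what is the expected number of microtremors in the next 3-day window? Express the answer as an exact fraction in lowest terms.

111/5

Total count: 11 + 12 + 46 + 49 + 62 + 25 = 205.
Total exposure: 3 + 2 + 5 + 7 + 7 + 3 = 27 days.
By Gamma–Poisson conjugacy, the posterior is Gamma(α + Σx, β + Σt) = Gamma(17 + 205, 3 + 27) = Gamma(222, 30).
Predictive mean over a 3-day window = T·E[λ|data] = 3·222/30 = 111/5.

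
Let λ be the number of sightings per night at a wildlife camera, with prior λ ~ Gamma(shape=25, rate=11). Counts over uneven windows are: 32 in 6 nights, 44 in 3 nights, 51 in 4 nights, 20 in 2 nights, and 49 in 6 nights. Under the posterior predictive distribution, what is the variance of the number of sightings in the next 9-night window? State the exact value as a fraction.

Total count: 32 + 44 + 51 + 20 + 49 = 196.
Total exposure: 6 + 3 + 4 + 2 + 6 = 21 nights.
By Gamma–Poisson conjugacy, the posterior is Gamma(α + Σx, β + Σt) = Gamma(25 + 196, 11 + 21) = Gamma(221, 32).
The posterior predictive for a window of length T is Negative Binomial with variance T·α'·(β'+T)/β'² = 9·221·41/1024 = 81549/1024.

81549/1024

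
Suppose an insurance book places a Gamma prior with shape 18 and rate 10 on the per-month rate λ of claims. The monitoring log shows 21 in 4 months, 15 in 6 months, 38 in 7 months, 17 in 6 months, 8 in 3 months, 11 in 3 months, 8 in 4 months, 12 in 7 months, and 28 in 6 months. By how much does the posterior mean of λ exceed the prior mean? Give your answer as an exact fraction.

47/35

Total count: 21 + 15 + 38 + 17 + 8 + 11 + 8 + 12 + 28 = 158.
Total exposure: 4 + 6 + 7 + 6 + 3 + 3 + 4 + 7 + 6 = 46 months.
Conjugate update: add total count to the shape and total exposure to the rate, giving Gamma(176, 56).
Posterior mean = 176/56 = 22/7; prior mean = 18/10 = 9/5. Difference = 22/7 − 9/5 = 47/35.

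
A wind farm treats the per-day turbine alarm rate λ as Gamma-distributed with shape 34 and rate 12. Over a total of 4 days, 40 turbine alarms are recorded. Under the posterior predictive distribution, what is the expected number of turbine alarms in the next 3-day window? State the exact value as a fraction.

111/8

Total count 40 over total exposure 4 days.
By Gamma–Poisson conjugacy, the posterior is Gamma(α + Σx, β + Σt) = Gamma(34 + 40, 12 + 4) = Gamma(74, 16).
Predictive mean over a 3-day window = T·E[λ|data] = 3·74/16 = 111/8.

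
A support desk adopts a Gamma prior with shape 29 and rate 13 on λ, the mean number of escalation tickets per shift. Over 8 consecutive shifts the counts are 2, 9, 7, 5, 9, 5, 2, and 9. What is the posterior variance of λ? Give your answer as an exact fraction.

Total count: 2 + 9 + 7 + 5 + 9 + 5 + 2 + 9 = 48.
Total exposure: 8 shifts.
Posterior: α' = 29 + 48 = 77, β' = 13 + 8 = 21.
Posterior variance = α'/β'² = 77/441 = 11/63.

11/63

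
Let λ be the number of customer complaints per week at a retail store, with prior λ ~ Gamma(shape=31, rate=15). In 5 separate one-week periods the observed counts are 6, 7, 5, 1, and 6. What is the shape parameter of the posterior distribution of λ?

Total count: 6 + 7 + 5 + 1 + 6 = 25.
Total exposure: 5 weeks.
Posterior: α' = 31 + 25 = 56, β' = 15 + 5 = 20.

56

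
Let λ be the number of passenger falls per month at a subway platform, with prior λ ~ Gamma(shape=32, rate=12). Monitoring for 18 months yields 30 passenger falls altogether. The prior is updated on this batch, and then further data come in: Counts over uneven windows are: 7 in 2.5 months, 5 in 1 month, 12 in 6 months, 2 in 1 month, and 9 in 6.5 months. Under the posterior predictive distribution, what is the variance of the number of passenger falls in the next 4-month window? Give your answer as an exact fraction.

Total count 30 over total exposure 18 months.
After the first batch: Gamma(32 + 30, 12 + 18) = Gamma(62, 30).
Total count: 7 + 5 + 12 + 2 + 9 = 35.
Total exposure: 2.5 + 1 + 6 + 1 + 6.5 = 17 months.
After the second batch: Gamma(62 + 35, 30 + 17) = Gamma(97, 47).
The posterior predictive for a window of length T is Negative Binomial with variance T·α'·(β'+T)/β'² = 4·97·51/2209 = 19788/2209.

19788/2209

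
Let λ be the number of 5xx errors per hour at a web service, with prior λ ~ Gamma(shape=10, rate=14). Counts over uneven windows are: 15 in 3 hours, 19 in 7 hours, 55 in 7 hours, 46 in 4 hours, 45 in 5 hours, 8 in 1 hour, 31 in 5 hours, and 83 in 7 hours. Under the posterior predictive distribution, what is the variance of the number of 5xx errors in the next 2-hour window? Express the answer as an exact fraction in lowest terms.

34320/2809

Total count: 15 + 19 + 55 + 46 + 45 + 8 + 31 + 83 = 302.
Total exposure: 3 + 7 + 7 + 4 + 5 + 1 + 5 + 7 = 39 hours.
Posterior: α' = 10 + 302 = 312, β' = 14 + 39 = 53.
The posterior predictive for a window of length T is Negative Binomial with variance T·α'·(β'+T)/β'² = 2·312·55/2809 = 34320/2809.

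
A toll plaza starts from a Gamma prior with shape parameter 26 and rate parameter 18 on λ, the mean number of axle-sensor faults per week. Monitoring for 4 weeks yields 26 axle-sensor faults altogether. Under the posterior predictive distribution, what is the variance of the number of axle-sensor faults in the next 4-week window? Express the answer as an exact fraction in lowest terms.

1352/121

Total count 26 over total exposure 4 weeks.
Gamma(α, β) with Poisson data over total exposure Σt gives posterior Gamma(α+Σx, β+Σt) = Gamma(52, 22).
The posterior predictive for a window of length T is Negative Binomial with variance T·α'·(β'+T)/β'² = 4·52·26/484 = 1352/121.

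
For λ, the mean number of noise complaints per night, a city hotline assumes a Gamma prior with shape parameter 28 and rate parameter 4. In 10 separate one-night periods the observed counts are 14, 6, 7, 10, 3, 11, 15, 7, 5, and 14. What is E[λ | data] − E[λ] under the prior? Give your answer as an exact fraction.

Total count: 14 + 6 + 7 + 10 + 3 + 11 + 15 + 7 + 5 + 14 = 92.
Total exposure: 10 nights.
Posterior: α' = 28 + 92 = 120, β' = 4 + 10 = 14.
Posterior mean = 120/14 = 60/7; prior mean = 28/4 = 7. Difference = 60/7 − 7 = 11/7.

11/7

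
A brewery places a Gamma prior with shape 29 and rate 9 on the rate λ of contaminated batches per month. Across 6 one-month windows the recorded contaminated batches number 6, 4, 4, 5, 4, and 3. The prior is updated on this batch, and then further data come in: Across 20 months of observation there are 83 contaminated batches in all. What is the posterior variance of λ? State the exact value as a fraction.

Total count: 6 + 4 + 4 + 5 + 4 + 3 = 26.
Total exposure: 6 months.
After the first batch: Gamma(29 + 26, 9 + 6) = Gamma(55, 15).
Total count 83 over total exposure 20 months.
After the second batch: Gamma(55 + 83, 15 + 20) = Gamma(138, 35).
Posterior variance = α'/β'² = 138/1225.

138/1225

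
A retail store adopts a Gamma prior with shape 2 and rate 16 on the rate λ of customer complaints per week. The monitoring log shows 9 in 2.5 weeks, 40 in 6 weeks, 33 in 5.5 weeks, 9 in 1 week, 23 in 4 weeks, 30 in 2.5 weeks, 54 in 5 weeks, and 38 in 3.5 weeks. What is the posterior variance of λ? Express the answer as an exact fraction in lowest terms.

119/1058

Total count: 9 + 40 + 33 + 9 + 23 + 30 + 54 + 38 = 236.
Total exposure: 2.5 + 6 + 5.5 + 1 + 4 + 2.5 + 5 + 3.5 = 30 weeks.
Gamma(α, β) with Poisson data over total exposure Σt gives posterior Gamma(α+Σx, β+Σt) = Gamma(238, 46).
Posterior variance = α'/β'² = 238/2116 = 119/1058.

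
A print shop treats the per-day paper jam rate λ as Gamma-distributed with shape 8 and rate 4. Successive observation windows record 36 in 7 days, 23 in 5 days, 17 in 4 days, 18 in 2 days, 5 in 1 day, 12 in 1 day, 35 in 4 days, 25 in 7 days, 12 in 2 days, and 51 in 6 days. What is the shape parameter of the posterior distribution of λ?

Total count: 36 + 23 + 17 + 18 + 5 + 12 + 35 + 25 + 12 + 51 = 234.
Total exposure: 7 + 5 + 4 + 2 + 1 + 1 + 4 + 7 + 2 + 6 = 39 days.
Gamma(α, β) with Poisson data over total exposure Σt gives posterior Gamma(α+Σx, β+Σt) = Gamma(242, 43).

242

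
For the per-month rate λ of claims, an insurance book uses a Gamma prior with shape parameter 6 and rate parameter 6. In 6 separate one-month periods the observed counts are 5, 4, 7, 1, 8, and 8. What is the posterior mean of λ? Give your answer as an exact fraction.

13/4

Total count: 5 + 4 + 7 + 1 + 8 + 8 = 33.
Total exposure: 6 months.
By Gamma–Poisson conjugacy, the posterior is Gamma(α + Σx, β + Σt) = Gamma(6 + 33, 6 + 6) = Gamma(39, 12).
Posterior mean = α'/β' = 39/12 = 13/4.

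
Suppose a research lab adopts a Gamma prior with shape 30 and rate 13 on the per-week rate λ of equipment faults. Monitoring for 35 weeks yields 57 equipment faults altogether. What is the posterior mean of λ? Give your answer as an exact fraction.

29/16

Total count 57 over total exposure 35 weeks.
Conjugate update: add total count to the shape and total exposure to the rate, giving Gamma(87, 48).
Posterior mean = α'/β' = 87/48 = 29/16.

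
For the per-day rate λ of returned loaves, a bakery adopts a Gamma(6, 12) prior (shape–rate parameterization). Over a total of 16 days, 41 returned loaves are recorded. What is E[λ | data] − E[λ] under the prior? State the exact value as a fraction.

33/28

Total count 41 over total exposure 16 days.
By Gamma–Poisson conjugacy, the posterior is Gamma(α + Σx, β + Σt) = Gamma(6 + 41, 12 + 16) = Gamma(47, 28).
Posterior mean = 47/28 = 47/28; prior mean = 6/12 = 1/2. Difference = 47/28 − 1/2 = 33/28.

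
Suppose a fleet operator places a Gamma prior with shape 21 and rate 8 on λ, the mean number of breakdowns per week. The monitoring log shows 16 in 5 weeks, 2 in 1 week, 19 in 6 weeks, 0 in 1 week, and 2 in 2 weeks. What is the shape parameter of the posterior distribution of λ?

Total count: 16 + 2 + 19 + 0 + 2 = 39.
Total exposure: 5 + 1 + 6 + 1 + 2 = 15 weeks.
By Gamma–Poisson conjugacy, the posterior is Gamma(α + Σx, β + Σt) = Gamma(21 + 39, 8 + 15) = Gamma(60, 23).

60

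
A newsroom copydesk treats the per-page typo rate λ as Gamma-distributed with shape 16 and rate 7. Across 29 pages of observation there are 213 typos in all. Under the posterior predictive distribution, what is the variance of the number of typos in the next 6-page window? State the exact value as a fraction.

Total count 213 over total exposure 29 pages.
Posterior: α' = 16 + 213 = 229, β' = 7 + 29 = 36.
The posterior predictive for a window of length T is Negative Binomial with variance T·α'·(β'+T)/β'² = 6·229·42/1296 = 1603/36.

1603/36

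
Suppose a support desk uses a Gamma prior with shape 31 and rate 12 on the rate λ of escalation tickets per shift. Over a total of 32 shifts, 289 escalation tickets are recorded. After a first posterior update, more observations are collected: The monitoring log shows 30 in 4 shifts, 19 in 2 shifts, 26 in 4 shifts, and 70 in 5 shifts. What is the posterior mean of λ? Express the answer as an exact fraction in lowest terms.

465/59

Total count 289 over total exposure 32 shifts.
After the first batch: Gamma(31 + 289, 12 + 32) = Gamma(320, 44).
Total count: 30 + 19 + 26 + 70 = 145.
Total exposure: 4 + 2 + 4 + 5 = 15 shifts.
After the second batch: Gamma(320 + 145, 44 + 15) = Gamma(465, 59).
Posterior mean = α'/β' = 465/59.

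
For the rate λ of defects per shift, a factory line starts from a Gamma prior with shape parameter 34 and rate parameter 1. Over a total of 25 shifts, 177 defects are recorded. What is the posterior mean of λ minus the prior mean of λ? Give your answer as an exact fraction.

Total count 177 over total exposure 25 shifts.
The Gamma prior is conjugate for the Poisson rate, so λ | data ~ Gamma(34+177, 1+25) = Gamma(211, 26).
Posterior mean = 211/26 = 211/26; prior mean = 34/1 = 34. Difference = 211/26 − 34 = -673/26.

-673/26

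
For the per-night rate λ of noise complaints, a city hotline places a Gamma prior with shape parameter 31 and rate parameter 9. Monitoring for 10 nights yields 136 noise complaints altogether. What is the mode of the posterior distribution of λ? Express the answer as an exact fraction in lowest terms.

166/19

Total count 136 over total exposure 10 nights.
By Gamma–Poisson conjugacy, the posterior is Gamma(α + Σx, β + Σt) = Gamma(31 + 136, 9 + 10) = Gamma(167, 19).
Posterior mode = (α'−1)/β' = 166/19.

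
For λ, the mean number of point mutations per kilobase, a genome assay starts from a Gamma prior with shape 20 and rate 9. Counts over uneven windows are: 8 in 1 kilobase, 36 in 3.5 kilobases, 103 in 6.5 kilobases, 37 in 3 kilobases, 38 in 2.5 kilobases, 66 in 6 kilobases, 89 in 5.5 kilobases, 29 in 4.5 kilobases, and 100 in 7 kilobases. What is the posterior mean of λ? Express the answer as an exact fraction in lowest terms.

1052/97

Total count: 8 + 36 + 103 + 37 + 38 + 66 + 89 + 29 + 100 = 506.
Total exposure: 1 + 3.5 + 6.5 + 3 + 2.5 + 6 + 5.5 + 4.5 + 7 = 39.5 kilobases.
Posterior: α' = 20 + 506 = 526, β' = 9 + 39.5 = 97/2.
Posterior mean = α'/β' = 526/(97/2) = 1052/97.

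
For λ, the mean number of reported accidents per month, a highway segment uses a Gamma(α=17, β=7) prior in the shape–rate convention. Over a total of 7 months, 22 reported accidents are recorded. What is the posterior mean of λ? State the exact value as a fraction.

39/14

Total count 22 over total exposure 7 months.
Posterior: α' = 17 + 22 = 39, β' = 7 + 7 = 14.
Posterior mean = α'/β' = 39/14.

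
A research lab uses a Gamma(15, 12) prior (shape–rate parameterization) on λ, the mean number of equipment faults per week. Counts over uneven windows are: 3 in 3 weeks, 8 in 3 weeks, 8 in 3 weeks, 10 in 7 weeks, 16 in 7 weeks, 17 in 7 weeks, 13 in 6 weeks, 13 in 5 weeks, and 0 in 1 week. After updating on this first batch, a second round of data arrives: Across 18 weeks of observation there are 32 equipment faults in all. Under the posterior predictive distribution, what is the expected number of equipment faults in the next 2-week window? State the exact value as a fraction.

Total count: 3 + 8 + 8 + 10 + 16 + 17 + 13 + 13 + 0 = 88.
Total exposure: 3 + 3 + 3 + 7 + 7 + 7 + 6 + 5 + 1 = 42 weeks.
After the first batch: Gamma(15 + 88, 12 + 42) = Gamma(103, 54).
Total count 32 over total exposure 18 weeks.
After the second batch: Gamma(103 + 32, 54 + 18) = Gamma(135, 72).
Predictive mean over a 2-week window = T·E[λ|data] = 2·135/72 = 15/4.

15/4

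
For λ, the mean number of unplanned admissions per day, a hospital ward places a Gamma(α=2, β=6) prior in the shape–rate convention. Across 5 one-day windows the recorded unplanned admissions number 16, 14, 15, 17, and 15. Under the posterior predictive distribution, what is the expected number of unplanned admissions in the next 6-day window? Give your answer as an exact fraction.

Total count: 16 + 14 + 15 + 17 + 15 = 77.
Total exposure: 5 days.
The Gamma prior is conjugate for the Poisson rate, so λ | data ~ Gamma(2+77, 6+5) = Gamma(79, 11).
Predictive mean over a 6-day window = T·E[λ|data] = 6·79/11 = 474/11.

474/11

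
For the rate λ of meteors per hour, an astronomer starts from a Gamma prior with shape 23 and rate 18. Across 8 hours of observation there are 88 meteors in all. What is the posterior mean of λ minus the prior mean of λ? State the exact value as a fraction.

Total count 88 over total exposure 8 hours.
The Gamma prior is conjugate for the Poisson rate, so λ | data ~ Gamma(23+88, 18+8) = Gamma(111, 26).
Posterior mean = 111/26 = 111/26; prior mean = 23/18 = 23/18. Difference = 111/26 − 23/18 = 350/117.

350/117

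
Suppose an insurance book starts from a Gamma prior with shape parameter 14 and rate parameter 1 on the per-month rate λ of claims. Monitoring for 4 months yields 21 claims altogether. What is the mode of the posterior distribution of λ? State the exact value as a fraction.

34/5

Total count 21 over total exposure 4 months.
The Gamma prior is conjugate for the Poisson rate, so λ | data ~ Gamma(14+21, 1+4) = Gamma(35, 5).
Posterior mode = (α'−1)/β' = 34/5.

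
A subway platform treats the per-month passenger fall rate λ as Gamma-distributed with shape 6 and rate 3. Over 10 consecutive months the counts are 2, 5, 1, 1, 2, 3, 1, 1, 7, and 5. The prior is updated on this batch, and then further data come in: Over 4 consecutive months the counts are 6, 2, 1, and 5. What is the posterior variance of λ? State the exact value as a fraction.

Total count: 2 + 5 + 1 + 1 + 2 + 3 + 1 + 1 + 7 + 5 = 28.
Total exposure: 10 months.
After the first batch: Gamma(6 + 28, 3 + 10) = Gamma(34, 13).
Total count: 6 + 2 + 1 + 5 = 14.
Total exposure: 4 months.
After the second batch: Gamma(34 + 14, 13 + 4) = Gamma(48, 17).
Posterior variance = α'/β'² = 48/289.

48/289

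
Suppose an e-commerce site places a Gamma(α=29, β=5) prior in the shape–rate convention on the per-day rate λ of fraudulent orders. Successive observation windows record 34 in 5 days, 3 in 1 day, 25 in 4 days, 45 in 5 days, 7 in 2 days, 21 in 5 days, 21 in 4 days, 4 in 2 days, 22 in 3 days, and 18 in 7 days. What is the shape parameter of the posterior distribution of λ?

229

Total count: 34 + 3 + 25 + 45 + 7 + 21 + 21 + 4 + 22 + 18 = 200.
Total exposure: 5 + 1 + 4 + 5 + 2 + 5 + 4 + 2 + 3 + 7 = 38 days.
The Gamma prior is conjugate for the Poisson rate, so λ | data ~ Gamma(29+200, 5+38) = Gamma(229, 43).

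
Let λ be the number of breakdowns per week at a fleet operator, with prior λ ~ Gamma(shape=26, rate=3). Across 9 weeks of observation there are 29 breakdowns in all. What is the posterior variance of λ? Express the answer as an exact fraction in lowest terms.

Total count 29 over total exposure 9 weeks.
By Gamma–Poisson conjugacy, the posterior is Gamma(α + Σx, β + Σt) = Gamma(26 + 29, 3 + 9) = Gamma(55, 12).
Posterior variance = α'/β'² = 55/144.

55/144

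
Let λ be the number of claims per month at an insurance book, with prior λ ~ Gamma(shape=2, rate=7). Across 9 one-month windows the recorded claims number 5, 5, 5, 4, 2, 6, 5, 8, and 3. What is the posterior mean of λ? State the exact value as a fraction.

Total count: 5 + 5 + 5 + 4 + 2 + 6 + 5 + 8 + 3 = 43.
Total exposure: 9 months.
Conjugate update: add total count to the shape and total exposure to the rate, giving Gamma(45, 16).
Posterior mean = α'/β' = 45/16.

45/16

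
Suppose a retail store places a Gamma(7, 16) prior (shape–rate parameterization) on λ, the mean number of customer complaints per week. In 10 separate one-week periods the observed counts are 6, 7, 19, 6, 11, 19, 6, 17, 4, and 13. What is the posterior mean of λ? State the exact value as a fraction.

115/26

Total count: 6 + 7 + 19 + 6 + 11 + 19 + 6 + 17 + 4 + 13 = 108.
Total exposure: 10 weeks.
The Gamma prior is conjugate for the Poisson rate, so λ | data ~ Gamma(7+108, 16+10) = Gamma(115, 26).
Posterior mean = α'/β' = 115/26.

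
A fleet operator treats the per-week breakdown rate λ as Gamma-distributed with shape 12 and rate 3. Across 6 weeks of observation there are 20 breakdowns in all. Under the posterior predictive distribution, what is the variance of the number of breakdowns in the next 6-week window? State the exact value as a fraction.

320/9

Total count 20 over total exposure 6 weeks.
Posterior: α' = 12 + 20 = 32, β' = 3 + 6 = 9.
The posterior predictive for a window of length T is Negative Binomial with variance T·α'·(β'+T)/β'² = 6·32·15/81 = 320/9.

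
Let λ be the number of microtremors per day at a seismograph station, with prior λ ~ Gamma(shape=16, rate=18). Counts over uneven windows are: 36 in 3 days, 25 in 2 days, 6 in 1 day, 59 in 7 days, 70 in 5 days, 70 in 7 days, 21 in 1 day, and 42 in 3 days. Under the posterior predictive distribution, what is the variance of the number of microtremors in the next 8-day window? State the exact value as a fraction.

Total count: 36 + 25 + 6 + 59 + 70 + 70 + 21 + 42 = 329.
Total exposure: 3 + 2 + 1 + 7 + 5 + 7 + 1 + 3 = 29 days.
Posterior: α' = 16 + 329 = 345, β' = 18 + 29 = 47.
The posterior predictive for a window of length T is Negative Binomial with variance T·α'·(β'+T)/β'² = 8·345·55/2209 = 151800/2209.

151800/2209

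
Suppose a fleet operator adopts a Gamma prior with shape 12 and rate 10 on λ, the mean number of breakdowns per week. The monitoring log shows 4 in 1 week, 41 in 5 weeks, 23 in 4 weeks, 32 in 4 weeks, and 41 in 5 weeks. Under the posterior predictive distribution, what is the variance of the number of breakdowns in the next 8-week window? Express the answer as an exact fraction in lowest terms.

45288/841

Total count: 4 + 41 + 23 + 32 + 41 = 141.
Total exposure: 1 + 5 + 4 + 4 + 5 = 19 weeks.
The Gamma prior is conjugate for the Poisson rate, so λ | data ~ Gamma(12+141, 10+19) = Gamma(153, 29).
The posterior predictive for a window of length T is Negative Binomial with variance T·α'·(β'+T)/β'² = 8·153·37/841 = 45288/841.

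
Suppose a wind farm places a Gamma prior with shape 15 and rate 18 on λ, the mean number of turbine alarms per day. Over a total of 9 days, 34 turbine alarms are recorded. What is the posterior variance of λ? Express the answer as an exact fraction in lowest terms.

49/729

Total count 34 over total exposure 9 days.
By Gamma–Poisson conjugacy, the posterior is Gamma(α + Σx, β + Σt) = Gamma(15 + 34, 18 + 9) = Gamma(49, 27).
Posterior variance = α'/β'² = 49/729.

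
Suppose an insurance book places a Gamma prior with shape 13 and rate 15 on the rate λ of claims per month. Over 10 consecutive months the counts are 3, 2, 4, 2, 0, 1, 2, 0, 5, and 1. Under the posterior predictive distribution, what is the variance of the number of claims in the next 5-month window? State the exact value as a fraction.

198/25

Total count: 3 + 2 + 4 + 2 + 0 + 1 + 2 + 0 + 5 + 1 = 20.
Total exposure: 10 months.
The Gamma prior is conjugate for the Poisson rate, so λ | data ~ Gamma(13+20, 15+10) = Gamma(33, 25).
The posterior predictive for a window of length T is Negative Binomial with variance T·α'·(β'+T)/β'² = 5·33·30/625 = 198/25.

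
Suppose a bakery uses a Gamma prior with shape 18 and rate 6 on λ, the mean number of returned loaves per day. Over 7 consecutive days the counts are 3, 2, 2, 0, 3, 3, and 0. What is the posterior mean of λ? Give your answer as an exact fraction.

31/13

Total count: 3 + 2 + 2 + 0 + 3 + 3 + 0 = 13.
Total exposure: 7 days.
The Gamma prior is conjugate for the Poisson rate, so λ | data ~ Gamma(18+13, 6+7) = Gamma(31, 13).
Posterior mean = α'/β' = 31/13.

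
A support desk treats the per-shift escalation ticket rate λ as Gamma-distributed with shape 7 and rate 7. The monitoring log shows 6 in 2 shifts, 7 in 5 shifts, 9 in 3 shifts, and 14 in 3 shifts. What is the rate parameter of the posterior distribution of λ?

Total count: 6 + 7 + 9 + 14 = 36.
Total exposure: 2 + 5 + 3 + 3 = 13 shifts.
By Gamma–Poisson conjugacy, the posterior is Gamma(α + Σx, β + Σt) = Gamma(7 + 36, 7 + 13) = Gamma(43, 20).

20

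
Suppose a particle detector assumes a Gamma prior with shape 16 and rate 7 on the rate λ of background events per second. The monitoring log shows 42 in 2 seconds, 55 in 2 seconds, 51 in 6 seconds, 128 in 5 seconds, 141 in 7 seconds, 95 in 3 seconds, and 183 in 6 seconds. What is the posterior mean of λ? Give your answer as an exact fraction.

Total count: 42 + 55 + 51 + 128 + 141 + 95 + 183 = 695.
Total exposure: 2 + 2 + 6 + 5 + 7 + 3 + 6 = 31 seconds.
The Gamma prior is conjugate for the Poisson rate, so λ | data ~ Gamma(16+695, 7+31) = Gamma(711, 38).
Posterior mean = α'/β' = 711/38.

711/38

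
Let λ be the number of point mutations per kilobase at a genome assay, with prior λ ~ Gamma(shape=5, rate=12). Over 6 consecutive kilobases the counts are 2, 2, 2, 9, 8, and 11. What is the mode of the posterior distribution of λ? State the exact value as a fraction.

19/9

Total count: 2 + 2 + 2 + 9 + 8 + 11 = 34.
Total exposure: 6 kilobases.
Gamma(α, β) with Poisson data over total exposure Σt gives posterior Gamma(α+Σx, β+Σt) = Gamma(39, 18).
Posterior mode = (α'−1)/β' = 38/18 = 19/9.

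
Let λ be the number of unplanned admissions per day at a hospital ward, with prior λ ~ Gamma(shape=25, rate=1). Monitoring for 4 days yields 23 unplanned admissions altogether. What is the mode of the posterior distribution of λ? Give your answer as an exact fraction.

47/5

Total count 23 over total exposure 4 days.
Posterior: α' = 25 + 23 = 48, β' = 1 + 4 = 5.
Posterior mode = (α'−1)/β' = 47/5.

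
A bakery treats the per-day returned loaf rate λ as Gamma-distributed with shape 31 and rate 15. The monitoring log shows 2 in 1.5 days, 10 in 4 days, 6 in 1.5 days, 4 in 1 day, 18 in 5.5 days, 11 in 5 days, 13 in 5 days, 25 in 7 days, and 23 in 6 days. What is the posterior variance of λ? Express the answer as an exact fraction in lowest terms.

Total count: 2 + 10 + 6 + 4 + 18 + 11 + 13 + 25 + 23 = 112.
Total exposure: 1.5 + 4 + 1.5 + 1 + 5.5 + 5 + 5 + 7 + 6 = 36.5 days.
The Gamma prior is conjugate for the Poisson rate, so λ | data ~ Gamma(31+112, 15+36.5) = Gamma(143, 103/2).
Posterior variance = α'/β'² = 143/(10609/4) = 572/10609.

572/10609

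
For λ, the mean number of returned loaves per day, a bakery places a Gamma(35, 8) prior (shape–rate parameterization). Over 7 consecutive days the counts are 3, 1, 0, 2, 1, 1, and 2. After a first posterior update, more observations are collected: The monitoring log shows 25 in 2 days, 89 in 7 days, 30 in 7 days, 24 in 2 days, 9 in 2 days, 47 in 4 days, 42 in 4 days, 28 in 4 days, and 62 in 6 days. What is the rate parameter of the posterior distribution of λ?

53

Total count: 3 + 1 + 0 + 2 + 1 + 1 + 2 = 10.
Total exposure: 7 days.
After the first batch: Gamma(35 + 10, 8 + 7) = Gamma(45, 15).
Total count: 25 + 89 + 30 + 24 + 9 + 47 + 42 + 28 + 62 = 356.
Total exposure: 2 + 7 + 7 + 2 + 2 + 4 + 4 + 4 + 6 = 38 days.
After the second batch: Gamma(45 + 356, 15 + 38) = Gamma(401, 53).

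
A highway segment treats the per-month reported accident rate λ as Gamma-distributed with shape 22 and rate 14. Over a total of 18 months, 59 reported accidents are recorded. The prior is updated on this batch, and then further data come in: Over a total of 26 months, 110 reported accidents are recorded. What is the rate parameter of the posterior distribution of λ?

58

Total count 59 over total exposure 18 months.
After the first batch: Gamma(22 + 59, 14 + 18) = Gamma(81, 32).
Total count 110 over total exposure 26 months.
After the second batch: Gamma(81 + 110, 32 + 26) = Gamma(191, 58).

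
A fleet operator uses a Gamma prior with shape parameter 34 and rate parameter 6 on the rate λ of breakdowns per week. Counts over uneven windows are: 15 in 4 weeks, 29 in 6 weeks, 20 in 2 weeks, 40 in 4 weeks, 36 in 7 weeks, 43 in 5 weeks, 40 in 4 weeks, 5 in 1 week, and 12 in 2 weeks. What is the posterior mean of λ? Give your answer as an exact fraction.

274/41

Total count: 15 + 29 + 20 + 40 + 36 + 43 + 40 + 5 + 12 = 240.
Total exposure: 4 + 6 + 2 + 4 + 7 + 5 + 4 + 1 + 2 = 35 weeks.
Conjugate update: add total count to the shape and total exposure to the rate, giving Gamma(274, 41).
Posterior mean = α'/β' = 274/41.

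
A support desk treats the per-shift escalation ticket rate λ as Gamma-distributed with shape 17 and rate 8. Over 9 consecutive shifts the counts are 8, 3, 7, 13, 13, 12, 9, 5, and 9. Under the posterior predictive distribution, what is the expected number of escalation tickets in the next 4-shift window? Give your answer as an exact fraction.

384/17

Total count: 8 + 3 + 7 + 13 + 13 + 12 + 9 + 5 + 9 = 79.
Total exposure: 9 shifts.
The Gamma prior is conjugate for the Poisson rate, so λ | data ~ Gamma(17+79, 8+9) = Gamma(96, 17).
Predictive mean over a 4-shift window = T·E[λ|data] = 4·96/17 = 384/17.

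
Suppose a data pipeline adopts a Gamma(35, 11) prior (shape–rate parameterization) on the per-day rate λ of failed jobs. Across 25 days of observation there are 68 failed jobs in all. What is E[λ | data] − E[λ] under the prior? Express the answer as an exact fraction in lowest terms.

-127/396

Total count 68 over total exposure 25 days.
The Gamma prior is conjugate for the Poisson rate, so λ | data ~ Gamma(35+68, 11+25) = Gamma(103, 36).
Posterior mean = 103/36 = 103/36; prior mean = 35/11 = 35/11. Difference = 103/36 − 35/11 = -127/396.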